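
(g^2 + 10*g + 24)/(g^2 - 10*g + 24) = (g^2 + 10*g + 24)/(g^2 - 10*g + 24)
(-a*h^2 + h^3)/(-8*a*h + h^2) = h*(a - h)/(8*a - h)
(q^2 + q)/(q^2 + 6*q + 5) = q/(q + 5)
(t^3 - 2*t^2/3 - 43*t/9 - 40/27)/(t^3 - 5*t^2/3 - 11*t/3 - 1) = (t^2 - t - 40/9)/(t^2 - 2*t - 3)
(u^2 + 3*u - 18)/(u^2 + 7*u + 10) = (u^2 + 3*u - 18)/(u^2 + 7*u + 10)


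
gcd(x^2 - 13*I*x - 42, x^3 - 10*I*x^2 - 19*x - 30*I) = x - 6*I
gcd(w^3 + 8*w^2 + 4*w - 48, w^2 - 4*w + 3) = 1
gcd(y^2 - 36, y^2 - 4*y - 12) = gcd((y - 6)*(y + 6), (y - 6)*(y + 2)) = y - 6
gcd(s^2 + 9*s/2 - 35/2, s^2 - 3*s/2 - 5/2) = s - 5/2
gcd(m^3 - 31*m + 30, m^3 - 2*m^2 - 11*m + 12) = m - 1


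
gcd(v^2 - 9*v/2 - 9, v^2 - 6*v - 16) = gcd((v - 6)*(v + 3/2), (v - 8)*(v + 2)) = 1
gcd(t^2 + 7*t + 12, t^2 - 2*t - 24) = t + 4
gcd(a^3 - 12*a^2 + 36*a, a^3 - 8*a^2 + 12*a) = a^2 - 6*a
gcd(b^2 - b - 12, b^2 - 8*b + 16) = b - 4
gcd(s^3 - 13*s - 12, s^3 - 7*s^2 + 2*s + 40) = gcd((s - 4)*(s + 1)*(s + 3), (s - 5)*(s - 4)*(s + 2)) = s - 4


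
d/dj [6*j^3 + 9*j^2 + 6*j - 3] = 18*j^2 + 18*j + 6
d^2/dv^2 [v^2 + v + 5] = 2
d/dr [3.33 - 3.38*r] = -3.38000000000000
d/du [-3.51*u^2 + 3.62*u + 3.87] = 3.62 - 7.02*u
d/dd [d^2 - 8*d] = 2*d - 8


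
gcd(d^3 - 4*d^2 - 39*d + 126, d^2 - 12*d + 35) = d - 7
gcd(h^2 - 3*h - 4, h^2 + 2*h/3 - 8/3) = 1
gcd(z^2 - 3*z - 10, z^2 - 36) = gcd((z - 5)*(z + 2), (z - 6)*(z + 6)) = 1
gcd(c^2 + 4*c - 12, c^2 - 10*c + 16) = c - 2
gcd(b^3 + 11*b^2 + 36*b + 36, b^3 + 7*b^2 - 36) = b^2 + 9*b + 18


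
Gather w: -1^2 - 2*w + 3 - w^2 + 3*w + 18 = -w^2 + w + 20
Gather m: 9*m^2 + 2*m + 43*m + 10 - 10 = 9*m^2 + 45*m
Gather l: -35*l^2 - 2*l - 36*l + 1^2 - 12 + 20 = -35*l^2 - 38*l + 9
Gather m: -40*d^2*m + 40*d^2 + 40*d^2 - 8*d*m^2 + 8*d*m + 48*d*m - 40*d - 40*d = 80*d^2 - 8*d*m^2 - 80*d + m*(-40*d^2 + 56*d)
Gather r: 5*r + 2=5*r + 2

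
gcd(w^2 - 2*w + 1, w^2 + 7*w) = 1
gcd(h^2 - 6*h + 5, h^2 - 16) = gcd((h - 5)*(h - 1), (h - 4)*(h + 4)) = 1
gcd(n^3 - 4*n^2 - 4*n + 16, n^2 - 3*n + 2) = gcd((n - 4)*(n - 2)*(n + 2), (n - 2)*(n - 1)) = n - 2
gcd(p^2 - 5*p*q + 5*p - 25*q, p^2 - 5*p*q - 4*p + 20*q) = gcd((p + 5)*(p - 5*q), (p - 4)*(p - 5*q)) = p - 5*q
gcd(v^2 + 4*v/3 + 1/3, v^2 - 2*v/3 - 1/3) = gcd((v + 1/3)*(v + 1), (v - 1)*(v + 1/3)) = v + 1/3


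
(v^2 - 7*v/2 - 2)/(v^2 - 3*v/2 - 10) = (2*v + 1)/(2*v + 5)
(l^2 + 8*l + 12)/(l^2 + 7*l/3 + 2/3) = 3*(l + 6)/(3*l + 1)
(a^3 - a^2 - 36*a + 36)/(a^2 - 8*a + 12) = (a^2 + 5*a - 6)/(a - 2)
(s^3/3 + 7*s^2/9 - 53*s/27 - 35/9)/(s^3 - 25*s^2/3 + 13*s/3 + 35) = (3*s^2 + 2*s - 21)/(9*(s^2 - 10*s + 21))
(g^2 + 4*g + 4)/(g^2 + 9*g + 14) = (g + 2)/(g + 7)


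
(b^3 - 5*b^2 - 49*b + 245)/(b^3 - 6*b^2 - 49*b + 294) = (b - 5)/(b - 6)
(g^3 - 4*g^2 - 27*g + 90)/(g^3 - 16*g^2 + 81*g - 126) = (g + 5)/(g - 7)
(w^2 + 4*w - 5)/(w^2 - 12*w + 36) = (w^2 + 4*w - 5)/(w^2 - 12*w + 36)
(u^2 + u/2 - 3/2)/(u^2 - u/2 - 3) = (u - 1)/(u - 2)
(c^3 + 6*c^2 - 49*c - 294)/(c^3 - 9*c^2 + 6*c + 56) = (c^2 + 13*c + 42)/(c^2 - 2*c - 8)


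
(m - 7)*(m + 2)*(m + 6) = m^3 + m^2 - 44*m - 84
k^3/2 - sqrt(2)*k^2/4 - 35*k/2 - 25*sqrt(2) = (k/2 + sqrt(2))*(k - 5*sqrt(2))*(k + 5*sqrt(2)/2)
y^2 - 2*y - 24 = (y - 6)*(y + 4)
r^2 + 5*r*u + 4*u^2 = (r + u)*(r + 4*u)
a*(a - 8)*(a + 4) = a^3 - 4*a^2 - 32*a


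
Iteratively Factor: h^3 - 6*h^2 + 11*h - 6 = (h - 1)*(h^2 - 5*h + 6) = (h - 3)*(h - 1)*(h - 2)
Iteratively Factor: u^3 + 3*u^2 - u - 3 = (u + 3)*(u^2 - 1) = (u + 1)*(u + 3)*(u - 1)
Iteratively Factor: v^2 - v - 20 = (v + 4)*(v - 5)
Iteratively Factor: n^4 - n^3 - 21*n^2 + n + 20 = (n + 4)*(n^3 - 5*n^2 - n + 5) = (n - 5)*(n + 4)*(n^2 - 1) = (n - 5)*(n + 1)*(n + 4)*(n - 1)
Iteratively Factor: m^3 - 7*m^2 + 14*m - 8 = (m - 2)*(m^2 - 5*m + 4) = (m - 2)*(m - 1)*(m - 4)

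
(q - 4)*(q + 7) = q^2 + 3*q - 28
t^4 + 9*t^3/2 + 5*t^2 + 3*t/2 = t*(t + 1/2)*(t + 1)*(t + 3)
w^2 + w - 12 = (w - 3)*(w + 4)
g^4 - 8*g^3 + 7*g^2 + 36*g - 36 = (g - 6)*(g - 3)*(g - 1)*(g + 2)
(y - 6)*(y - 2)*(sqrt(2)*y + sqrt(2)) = sqrt(2)*y^3 - 7*sqrt(2)*y^2 + 4*sqrt(2)*y + 12*sqrt(2)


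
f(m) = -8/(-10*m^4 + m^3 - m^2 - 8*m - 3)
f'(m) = -8*(40*m^3 - 3*m^2 + 2*m + 8)/(-10*m^4 + m^3 - m^2 - 8*m - 3)^2 = 8*(-40*m^3 + 3*m^2 - 2*m - 8)/(10*m^4 - m^3 + m^2 + 8*m + 3)^2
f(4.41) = 0.00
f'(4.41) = -0.00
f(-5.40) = 0.00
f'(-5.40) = 0.00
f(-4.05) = 0.00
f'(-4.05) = 0.00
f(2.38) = 0.02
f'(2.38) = -0.04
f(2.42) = 0.02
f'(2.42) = -0.04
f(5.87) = 0.00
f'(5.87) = -0.00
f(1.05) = 0.34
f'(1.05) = -0.77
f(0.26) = 1.55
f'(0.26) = -2.69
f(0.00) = 2.67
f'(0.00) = -7.11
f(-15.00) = 0.00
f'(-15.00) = 0.00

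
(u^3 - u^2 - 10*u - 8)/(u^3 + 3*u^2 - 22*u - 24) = (u + 2)/(u + 6)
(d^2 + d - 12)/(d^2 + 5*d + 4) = (d - 3)/(d + 1)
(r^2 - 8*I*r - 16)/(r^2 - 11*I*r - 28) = (r - 4*I)/(r - 7*I)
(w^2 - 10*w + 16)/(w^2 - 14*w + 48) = (w - 2)/(w - 6)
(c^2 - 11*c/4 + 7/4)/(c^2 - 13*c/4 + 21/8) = 2*(c - 1)/(2*c - 3)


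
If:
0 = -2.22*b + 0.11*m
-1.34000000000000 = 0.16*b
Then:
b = -8.38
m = -169.02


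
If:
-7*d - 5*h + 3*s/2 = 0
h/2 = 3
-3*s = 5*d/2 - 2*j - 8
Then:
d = 3*s/14 - 30/7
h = 6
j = 99*s/56 - 131/14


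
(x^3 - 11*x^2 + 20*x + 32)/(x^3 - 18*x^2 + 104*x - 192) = (x + 1)/(x - 6)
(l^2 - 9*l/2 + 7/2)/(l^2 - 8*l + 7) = (l - 7/2)/(l - 7)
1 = 1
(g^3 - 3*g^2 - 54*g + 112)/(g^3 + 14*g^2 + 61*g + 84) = (g^2 - 10*g + 16)/(g^2 + 7*g + 12)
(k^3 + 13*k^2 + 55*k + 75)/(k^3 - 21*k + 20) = (k^2 + 8*k + 15)/(k^2 - 5*k + 4)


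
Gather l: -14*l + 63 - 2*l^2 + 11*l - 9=-2*l^2 - 3*l + 54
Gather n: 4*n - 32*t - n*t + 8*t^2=n*(4 - t) + 8*t^2 - 32*t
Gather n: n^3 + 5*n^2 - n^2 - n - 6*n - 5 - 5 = n^3 + 4*n^2 - 7*n - 10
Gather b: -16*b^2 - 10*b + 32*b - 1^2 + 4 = -16*b^2 + 22*b + 3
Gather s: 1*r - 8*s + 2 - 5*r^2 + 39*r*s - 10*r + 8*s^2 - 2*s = -5*r^2 - 9*r + 8*s^2 + s*(39*r - 10) + 2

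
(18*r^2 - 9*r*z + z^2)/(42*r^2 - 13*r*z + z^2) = (-3*r + z)/(-7*r + z)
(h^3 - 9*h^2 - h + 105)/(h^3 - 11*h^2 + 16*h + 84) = (h^2 - 2*h - 15)/(h^2 - 4*h - 12)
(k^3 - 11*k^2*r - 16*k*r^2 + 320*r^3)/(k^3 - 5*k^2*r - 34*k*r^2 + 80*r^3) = (-k + 8*r)/(-k + 2*r)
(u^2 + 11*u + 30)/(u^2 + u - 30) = (u + 5)/(u - 5)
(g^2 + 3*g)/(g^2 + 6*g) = (g + 3)/(g + 6)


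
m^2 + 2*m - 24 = (m - 4)*(m + 6)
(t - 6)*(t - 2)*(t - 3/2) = t^3 - 19*t^2/2 + 24*t - 18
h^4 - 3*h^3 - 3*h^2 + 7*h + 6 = (h - 3)*(h - 2)*(h + 1)^2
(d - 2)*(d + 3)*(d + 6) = d^3 + 7*d^2 - 36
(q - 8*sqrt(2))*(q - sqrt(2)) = q^2 - 9*sqrt(2)*q + 16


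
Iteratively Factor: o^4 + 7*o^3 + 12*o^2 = (o + 3)*(o^3 + 4*o^2) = o*(o + 3)*(o^2 + 4*o) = o^2*(o + 3)*(o + 4)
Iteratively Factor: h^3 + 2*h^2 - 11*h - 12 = (h + 1)*(h^2 + h - 12) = (h - 3)*(h + 1)*(h + 4)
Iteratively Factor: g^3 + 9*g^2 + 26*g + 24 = (g + 4)*(g^2 + 5*g + 6) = (g + 2)*(g + 4)*(g + 3)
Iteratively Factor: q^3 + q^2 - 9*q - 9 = (q + 3)*(q^2 - 2*q - 3) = (q + 1)*(q + 3)*(q - 3)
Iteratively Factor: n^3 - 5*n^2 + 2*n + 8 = (n - 2)*(n^2 - 3*n - 4) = (n - 4)*(n - 2)*(n + 1)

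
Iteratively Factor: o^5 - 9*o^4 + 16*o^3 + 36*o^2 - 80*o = (o - 2)*(o^4 - 7*o^3 + 2*o^2 + 40*o) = (o - 5)*(o - 2)*(o^3 - 2*o^2 - 8*o) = (o - 5)*(o - 4)*(o - 2)*(o^2 + 2*o) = (o - 5)*(o - 4)*(o - 2)*(o + 2)*(o)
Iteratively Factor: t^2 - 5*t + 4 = (t - 1)*(t - 4)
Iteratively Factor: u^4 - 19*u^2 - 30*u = (u + 2)*(u^3 - 2*u^2 - 15*u) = (u - 5)*(u + 2)*(u^2 + 3*u) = u*(u - 5)*(u + 2)*(u + 3)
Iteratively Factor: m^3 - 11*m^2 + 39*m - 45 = (m - 3)*(m^2 - 8*m + 15) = (m - 3)^2*(m - 5)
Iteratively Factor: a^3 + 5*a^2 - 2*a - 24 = (a + 3)*(a^2 + 2*a - 8) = (a - 2)*(a + 3)*(a + 4)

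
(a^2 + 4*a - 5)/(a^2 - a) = (a + 5)/a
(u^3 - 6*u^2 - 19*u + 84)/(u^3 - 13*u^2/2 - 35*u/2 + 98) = 2*(u - 3)/(2*u - 7)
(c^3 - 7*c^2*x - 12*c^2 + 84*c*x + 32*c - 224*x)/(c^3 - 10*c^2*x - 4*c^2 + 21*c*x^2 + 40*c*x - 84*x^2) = (8 - c)/(-c + 3*x)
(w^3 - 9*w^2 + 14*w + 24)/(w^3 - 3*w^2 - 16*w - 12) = (w - 4)/(w + 2)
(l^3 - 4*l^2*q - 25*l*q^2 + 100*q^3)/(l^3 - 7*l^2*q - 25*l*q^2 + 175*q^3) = (-l + 4*q)/(-l + 7*q)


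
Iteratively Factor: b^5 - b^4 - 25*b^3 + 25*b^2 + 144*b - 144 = (b - 4)*(b^4 + 3*b^3 - 13*b^2 - 27*b + 36) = (b - 4)*(b - 3)*(b^3 + 6*b^2 + 5*b - 12) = (b - 4)*(b - 3)*(b + 4)*(b^2 + 2*b - 3) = (b - 4)*(b - 3)*(b - 1)*(b + 4)*(b + 3)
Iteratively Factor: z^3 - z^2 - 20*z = (z)*(z^2 - z - 20) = z*(z - 5)*(z + 4)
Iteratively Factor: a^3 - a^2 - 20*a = (a)*(a^2 - a - 20) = a*(a + 4)*(a - 5)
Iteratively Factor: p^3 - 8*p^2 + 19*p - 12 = (p - 3)*(p^2 - 5*p + 4) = (p - 3)*(p - 1)*(p - 4)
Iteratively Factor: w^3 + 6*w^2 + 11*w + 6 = (w + 3)*(w^2 + 3*w + 2) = (w + 2)*(w + 3)*(w + 1)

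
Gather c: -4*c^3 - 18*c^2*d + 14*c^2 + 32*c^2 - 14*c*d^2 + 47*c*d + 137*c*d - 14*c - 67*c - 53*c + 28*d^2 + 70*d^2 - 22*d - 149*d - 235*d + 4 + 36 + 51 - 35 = -4*c^3 + c^2*(46 - 18*d) + c*(-14*d^2 + 184*d - 134) + 98*d^2 - 406*d + 56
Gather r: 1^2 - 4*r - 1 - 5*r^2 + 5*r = -5*r^2 + r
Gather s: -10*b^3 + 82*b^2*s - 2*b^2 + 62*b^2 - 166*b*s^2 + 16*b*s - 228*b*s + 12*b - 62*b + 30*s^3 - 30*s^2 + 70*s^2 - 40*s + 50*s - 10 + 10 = -10*b^3 + 60*b^2 - 50*b + 30*s^3 + s^2*(40 - 166*b) + s*(82*b^2 - 212*b + 10)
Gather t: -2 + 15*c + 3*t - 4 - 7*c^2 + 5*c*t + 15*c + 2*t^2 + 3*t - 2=-7*c^2 + 30*c + 2*t^2 + t*(5*c + 6) - 8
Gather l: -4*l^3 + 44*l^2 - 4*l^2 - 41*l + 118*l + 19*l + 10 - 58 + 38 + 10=-4*l^3 + 40*l^2 + 96*l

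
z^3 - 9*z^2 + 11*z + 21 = (z - 7)*(z - 3)*(z + 1)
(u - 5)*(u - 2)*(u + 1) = u^3 - 6*u^2 + 3*u + 10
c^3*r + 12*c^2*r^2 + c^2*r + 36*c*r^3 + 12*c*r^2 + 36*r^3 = (c + 6*r)^2*(c*r + r)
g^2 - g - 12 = (g - 4)*(g + 3)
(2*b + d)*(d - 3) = 2*b*d - 6*b + d^2 - 3*d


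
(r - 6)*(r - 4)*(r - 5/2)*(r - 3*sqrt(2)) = r^4 - 25*r^3/2 - 3*sqrt(2)*r^3 + 49*r^2 + 75*sqrt(2)*r^2/2 - 147*sqrt(2)*r - 60*r + 180*sqrt(2)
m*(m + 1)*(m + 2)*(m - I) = m^4 + 3*m^3 - I*m^3 + 2*m^2 - 3*I*m^2 - 2*I*m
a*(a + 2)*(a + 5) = a^3 + 7*a^2 + 10*a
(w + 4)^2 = w^2 + 8*w + 16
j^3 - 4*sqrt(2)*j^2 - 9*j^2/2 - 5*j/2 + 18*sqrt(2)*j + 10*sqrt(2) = (j - 5)*(j + 1/2)*(j - 4*sqrt(2))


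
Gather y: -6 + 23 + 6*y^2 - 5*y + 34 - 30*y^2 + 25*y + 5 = -24*y^2 + 20*y + 56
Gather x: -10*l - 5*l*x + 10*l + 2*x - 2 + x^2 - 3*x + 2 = x^2 + x*(-5*l - 1)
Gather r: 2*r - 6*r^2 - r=-6*r^2 + r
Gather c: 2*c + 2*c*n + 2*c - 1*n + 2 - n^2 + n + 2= c*(2*n + 4) - n^2 + 4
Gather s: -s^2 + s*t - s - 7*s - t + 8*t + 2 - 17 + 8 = -s^2 + s*(t - 8) + 7*t - 7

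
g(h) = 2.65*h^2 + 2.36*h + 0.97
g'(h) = 5.3*h + 2.36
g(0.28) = 1.84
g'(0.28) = 3.84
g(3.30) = 37.62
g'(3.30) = 19.85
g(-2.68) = 13.68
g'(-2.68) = -11.84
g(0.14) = 1.35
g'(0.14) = 3.10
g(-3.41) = 23.74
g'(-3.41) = -15.71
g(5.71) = 100.85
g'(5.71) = 32.62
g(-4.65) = 47.30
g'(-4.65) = -22.28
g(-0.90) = 0.99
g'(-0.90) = -2.41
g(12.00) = 410.89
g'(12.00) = 65.96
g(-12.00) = 354.25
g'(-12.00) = -61.24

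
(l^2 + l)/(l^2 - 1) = l/(l - 1)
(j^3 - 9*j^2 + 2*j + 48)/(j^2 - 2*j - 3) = (j^2 - 6*j - 16)/(j + 1)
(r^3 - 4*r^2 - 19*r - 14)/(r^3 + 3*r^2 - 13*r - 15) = (r^2 - 5*r - 14)/(r^2 + 2*r - 15)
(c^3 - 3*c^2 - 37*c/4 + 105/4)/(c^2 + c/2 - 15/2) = c - 7/2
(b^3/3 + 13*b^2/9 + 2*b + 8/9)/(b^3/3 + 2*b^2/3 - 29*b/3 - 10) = (b^2 + 10*b/3 + 8/3)/(b^2 + b - 30)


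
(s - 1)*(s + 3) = s^2 + 2*s - 3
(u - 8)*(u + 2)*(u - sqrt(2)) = u^3 - 6*u^2 - sqrt(2)*u^2 - 16*u + 6*sqrt(2)*u + 16*sqrt(2)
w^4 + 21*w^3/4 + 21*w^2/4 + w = w*(w + 1/4)*(w + 1)*(w + 4)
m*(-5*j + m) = -5*j*m + m^2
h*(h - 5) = h^2 - 5*h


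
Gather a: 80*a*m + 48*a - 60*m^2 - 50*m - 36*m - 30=a*(80*m + 48) - 60*m^2 - 86*m - 30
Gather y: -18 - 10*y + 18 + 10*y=0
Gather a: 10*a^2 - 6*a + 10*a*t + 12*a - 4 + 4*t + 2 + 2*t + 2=10*a^2 + a*(10*t + 6) + 6*t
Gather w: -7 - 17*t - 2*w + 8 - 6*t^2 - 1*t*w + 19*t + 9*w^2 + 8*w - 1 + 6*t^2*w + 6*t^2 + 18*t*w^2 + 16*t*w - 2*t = w^2*(18*t + 9) + w*(6*t^2 + 15*t + 6)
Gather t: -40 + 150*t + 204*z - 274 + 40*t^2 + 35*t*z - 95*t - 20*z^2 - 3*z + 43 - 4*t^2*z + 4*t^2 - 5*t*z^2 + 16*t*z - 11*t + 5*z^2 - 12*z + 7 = t^2*(44 - 4*z) + t*(-5*z^2 + 51*z + 44) - 15*z^2 + 189*z - 264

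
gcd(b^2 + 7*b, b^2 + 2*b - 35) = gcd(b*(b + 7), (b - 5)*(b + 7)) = b + 7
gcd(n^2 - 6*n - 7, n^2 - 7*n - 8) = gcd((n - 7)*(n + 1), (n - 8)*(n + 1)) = n + 1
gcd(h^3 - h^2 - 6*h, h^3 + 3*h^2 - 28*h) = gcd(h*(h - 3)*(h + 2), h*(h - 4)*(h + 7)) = h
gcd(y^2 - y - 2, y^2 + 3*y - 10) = y - 2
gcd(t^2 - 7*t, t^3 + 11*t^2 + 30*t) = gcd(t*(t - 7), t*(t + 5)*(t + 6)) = t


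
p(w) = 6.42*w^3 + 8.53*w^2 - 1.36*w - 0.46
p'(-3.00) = 120.80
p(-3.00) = -92.95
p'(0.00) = -1.36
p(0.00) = -0.46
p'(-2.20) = 54.33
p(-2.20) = -24.54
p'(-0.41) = -5.12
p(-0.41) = 1.09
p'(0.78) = 23.66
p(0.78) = 6.72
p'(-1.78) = 29.30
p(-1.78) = -7.22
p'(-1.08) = 2.68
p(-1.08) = 2.87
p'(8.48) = 1528.30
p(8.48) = 4516.32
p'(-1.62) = 21.55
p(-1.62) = -3.17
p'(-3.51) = 176.04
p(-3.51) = -168.22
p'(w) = 19.26*w^2 + 17.06*w - 1.36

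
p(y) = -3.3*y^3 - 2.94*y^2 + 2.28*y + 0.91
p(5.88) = -758.21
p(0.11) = 1.12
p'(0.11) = 1.51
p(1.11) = -4.69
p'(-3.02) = -70.25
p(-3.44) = 92.61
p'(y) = -9.9*y^2 - 5.88*y + 2.28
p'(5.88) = -374.58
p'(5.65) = -346.97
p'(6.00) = -389.40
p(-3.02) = 58.10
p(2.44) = -58.97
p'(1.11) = -16.44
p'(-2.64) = -51.20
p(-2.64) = 35.12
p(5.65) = -675.26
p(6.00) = -804.05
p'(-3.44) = -94.65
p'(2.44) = -71.01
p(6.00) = -804.05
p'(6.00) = -389.40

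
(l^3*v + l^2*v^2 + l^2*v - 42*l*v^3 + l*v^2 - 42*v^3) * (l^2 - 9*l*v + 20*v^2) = l^5*v - 8*l^4*v^2 + l^4*v - 31*l^3*v^3 - 8*l^3*v^2 + 398*l^2*v^4 - 31*l^2*v^3 - 840*l*v^5 + 398*l*v^4 - 840*v^5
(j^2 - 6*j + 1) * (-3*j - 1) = -3*j^3 + 17*j^2 + 3*j - 1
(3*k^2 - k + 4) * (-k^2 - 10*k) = -3*k^4 - 29*k^3 + 6*k^2 - 40*k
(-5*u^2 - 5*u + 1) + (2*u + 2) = -5*u^2 - 3*u + 3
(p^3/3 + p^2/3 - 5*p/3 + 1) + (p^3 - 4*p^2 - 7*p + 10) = 4*p^3/3 - 11*p^2/3 - 26*p/3 + 11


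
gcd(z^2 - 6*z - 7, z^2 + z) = z + 1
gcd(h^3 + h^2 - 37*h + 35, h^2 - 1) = h - 1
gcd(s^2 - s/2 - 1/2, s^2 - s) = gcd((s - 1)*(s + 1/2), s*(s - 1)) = s - 1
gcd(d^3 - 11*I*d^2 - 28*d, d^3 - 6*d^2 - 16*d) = d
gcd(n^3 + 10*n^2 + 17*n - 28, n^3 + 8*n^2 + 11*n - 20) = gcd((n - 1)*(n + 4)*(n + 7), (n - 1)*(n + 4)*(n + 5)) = n^2 + 3*n - 4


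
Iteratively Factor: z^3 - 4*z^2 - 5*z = (z)*(z^2 - 4*z - 5) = z*(z + 1)*(z - 5)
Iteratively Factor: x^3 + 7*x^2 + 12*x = (x + 4)*(x^2 + 3*x) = x*(x + 4)*(x + 3)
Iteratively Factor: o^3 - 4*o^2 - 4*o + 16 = (o - 2)*(o^2 - 2*o - 8) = (o - 2)*(o + 2)*(o - 4)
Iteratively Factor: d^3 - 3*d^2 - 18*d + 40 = (d + 4)*(d^2 - 7*d + 10) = (d - 5)*(d + 4)*(d - 2)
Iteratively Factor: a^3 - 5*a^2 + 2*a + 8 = (a + 1)*(a^2 - 6*a + 8) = (a - 2)*(a + 1)*(a - 4)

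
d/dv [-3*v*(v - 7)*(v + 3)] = -9*v^2 + 24*v + 63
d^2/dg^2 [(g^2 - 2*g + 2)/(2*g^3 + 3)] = 2*(4*g^6 - 24*g^5 + 48*g^4 - 42*g^3 + 72*g^2 - 36*g + 9)/(8*g^9 + 36*g^6 + 54*g^3 + 27)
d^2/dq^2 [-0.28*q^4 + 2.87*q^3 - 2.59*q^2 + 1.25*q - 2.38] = -3.36*q^2 + 17.22*q - 5.18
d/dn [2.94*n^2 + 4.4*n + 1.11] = 5.88*n + 4.4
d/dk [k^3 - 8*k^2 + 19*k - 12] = 3*k^2 - 16*k + 19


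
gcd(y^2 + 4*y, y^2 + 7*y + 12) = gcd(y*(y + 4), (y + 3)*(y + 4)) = y + 4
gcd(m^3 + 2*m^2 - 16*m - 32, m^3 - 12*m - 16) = m^2 - 2*m - 8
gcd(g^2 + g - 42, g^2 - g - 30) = g - 6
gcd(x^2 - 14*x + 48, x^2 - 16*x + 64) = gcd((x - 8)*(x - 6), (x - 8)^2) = x - 8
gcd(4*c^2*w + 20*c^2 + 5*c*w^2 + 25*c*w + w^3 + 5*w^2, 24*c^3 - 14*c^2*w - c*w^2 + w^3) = 4*c + w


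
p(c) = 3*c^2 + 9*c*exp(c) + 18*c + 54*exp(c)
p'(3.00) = 1843.70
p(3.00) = 1707.93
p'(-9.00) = -36.00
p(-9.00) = 81.00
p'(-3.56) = -2.48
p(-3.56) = -25.43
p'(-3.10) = 0.98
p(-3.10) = -25.79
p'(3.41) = 2874.01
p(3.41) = 2659.43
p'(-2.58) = 5.53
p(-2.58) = -24.14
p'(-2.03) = 11.69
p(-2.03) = -19.48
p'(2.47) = 1040.45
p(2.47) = 963.99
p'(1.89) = 558.96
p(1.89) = 514.78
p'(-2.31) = 8.33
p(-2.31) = -22.28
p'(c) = 9*c*exp(c) + 6*c + 63*exp(c) + 18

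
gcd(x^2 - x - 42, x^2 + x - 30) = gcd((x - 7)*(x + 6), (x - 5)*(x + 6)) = x + 6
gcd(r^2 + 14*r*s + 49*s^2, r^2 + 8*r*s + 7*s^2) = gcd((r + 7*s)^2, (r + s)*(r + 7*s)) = r + 7*s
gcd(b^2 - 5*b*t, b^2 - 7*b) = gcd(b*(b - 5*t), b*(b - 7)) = b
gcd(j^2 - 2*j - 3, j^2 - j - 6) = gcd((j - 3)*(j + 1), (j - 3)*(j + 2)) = j - 3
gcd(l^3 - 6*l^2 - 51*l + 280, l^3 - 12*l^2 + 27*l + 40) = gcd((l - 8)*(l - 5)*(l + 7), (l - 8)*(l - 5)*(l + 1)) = l^2 - 13*l + 40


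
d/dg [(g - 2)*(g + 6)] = 2*g + 4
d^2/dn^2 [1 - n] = 0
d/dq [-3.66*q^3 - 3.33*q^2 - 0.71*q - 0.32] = -10.98*q^2 - 6.66*q - 0.71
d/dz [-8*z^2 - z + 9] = -16*z - 1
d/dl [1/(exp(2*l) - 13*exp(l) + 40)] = (13 - 2*exp(l))*exp(l)/(exp(2*l) - 13*exp(l) + 40)^2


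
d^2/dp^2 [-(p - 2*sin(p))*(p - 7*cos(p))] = -2*p*sin(p) - 7*p*cos(p) - 14*sin(p) + 28*sin(2*p) + 4*cos(p) - 2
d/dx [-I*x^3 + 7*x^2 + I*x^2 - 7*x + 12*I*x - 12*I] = -3*I*x^2 + 2*x*(7 + I) - 7 + 12*I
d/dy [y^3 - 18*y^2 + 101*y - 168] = 3*y^2 - 36*y + 101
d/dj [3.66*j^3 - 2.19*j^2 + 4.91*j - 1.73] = 10.98*j^2 - 4.38*j + 4.91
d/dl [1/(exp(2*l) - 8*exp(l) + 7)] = 2*(4 - exp(l))*exp(l)/(exp(2*l) - 8*exp(l) + 7)^2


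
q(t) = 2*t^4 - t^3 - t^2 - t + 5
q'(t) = 8*t^3 - 3*t^2 - 2*t - 1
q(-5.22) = 1610.16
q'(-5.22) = -1210.20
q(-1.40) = 14.87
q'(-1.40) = -26.03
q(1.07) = 4.18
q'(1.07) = 3.23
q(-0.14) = 5.12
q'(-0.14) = -0.80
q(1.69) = 11.94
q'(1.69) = 25.67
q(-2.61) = 111.39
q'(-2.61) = -158.45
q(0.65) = 4.01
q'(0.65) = -1.37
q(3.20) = 168.51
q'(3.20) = 224.02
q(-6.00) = 2783.00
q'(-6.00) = -1825.00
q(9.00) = 12308.00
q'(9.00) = 5570.00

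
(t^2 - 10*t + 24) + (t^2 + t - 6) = 2*t^2 - 9*t + 18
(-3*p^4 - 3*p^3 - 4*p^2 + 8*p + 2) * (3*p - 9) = -9*p^5 + 18*p^4 + 15*p^3 + 60*p^2 - 66*p - 18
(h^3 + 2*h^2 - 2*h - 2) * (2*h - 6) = 2*h^4 - 2*h^3 - 16*h^2 + 8*h + 12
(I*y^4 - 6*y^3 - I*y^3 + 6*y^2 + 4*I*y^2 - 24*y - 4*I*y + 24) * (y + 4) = I*y^5 - 6*y^4 + 3*I*y^4 - 18*y^3 + 12*I*y^2 - 72*y - 16*I*y + 96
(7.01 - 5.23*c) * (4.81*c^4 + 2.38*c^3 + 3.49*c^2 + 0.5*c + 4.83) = -25.1563*c^5 + 21.2707*c^4 - 1.56890000000001*c^3 + 21.8499*c^2 - 21.7559*c + 33.8583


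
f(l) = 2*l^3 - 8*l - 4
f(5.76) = 332.13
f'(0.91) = -3.03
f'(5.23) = 156.12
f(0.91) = -9.77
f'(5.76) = 191.07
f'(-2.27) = 22.92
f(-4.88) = -197.39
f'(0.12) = -7.91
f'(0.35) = -7.26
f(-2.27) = -9.23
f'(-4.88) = 134.89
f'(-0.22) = -7.71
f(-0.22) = -2.26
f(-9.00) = -1390.00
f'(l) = 6*l^2 - 8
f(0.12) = -4.96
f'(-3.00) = 46.00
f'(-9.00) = 478.00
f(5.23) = 240.27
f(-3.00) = -34.00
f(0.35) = -6.71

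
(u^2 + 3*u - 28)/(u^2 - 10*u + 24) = (u + 7)/(u - 6)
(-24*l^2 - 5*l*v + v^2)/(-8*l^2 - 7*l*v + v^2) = (3*l + v)/(l + v)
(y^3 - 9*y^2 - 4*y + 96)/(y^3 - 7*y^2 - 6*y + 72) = (y - 8)/(y - 6)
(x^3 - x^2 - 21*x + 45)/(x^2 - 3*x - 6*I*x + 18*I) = (x^2 + 2*x - 15)/(x - 6*I)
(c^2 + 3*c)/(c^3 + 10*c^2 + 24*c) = (c + 3)/(c^2 + 10*c + 24)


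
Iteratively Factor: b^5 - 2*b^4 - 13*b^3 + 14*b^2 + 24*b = (b + 1)*(b^4 - 3*b^3 - 10*b^2 + 24*b) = (b - 2)*(b + 1)*(b^3 - b^2 - 12*b) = (b - 4)*(b - 2)*(b + 1)*(b^2 + 3*b) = b*(b - 4)*(b - 2)*(b + 1)*(b + 3)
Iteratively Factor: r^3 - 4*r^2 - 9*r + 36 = (r - 3)*(r^2 - r - 12) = (r - 4)*(r - 3)*(r + 3)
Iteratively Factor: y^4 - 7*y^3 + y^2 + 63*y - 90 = (y - 3)*(y^3 - 4*y^2 - 11*y + 30) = (y - 3)*(y + 3)*(y^2 - 7*y + 10) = (y - 3)*(y - 2)*(y + 3)*(y - 5)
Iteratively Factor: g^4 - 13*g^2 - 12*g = (g - 4)*(g^3 + 4*g^2 + 3*g) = g*(g - 4)*(g^2 + 4*g + 3) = g*(g - 4)*(g + 3)*(g + 1)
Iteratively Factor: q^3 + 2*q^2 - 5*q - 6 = (q + 3)*(q^2 - q - 2) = (q - 2)*(q + 3)*(q + 1)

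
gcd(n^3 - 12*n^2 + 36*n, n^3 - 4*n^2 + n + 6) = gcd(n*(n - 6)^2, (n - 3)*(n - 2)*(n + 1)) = 1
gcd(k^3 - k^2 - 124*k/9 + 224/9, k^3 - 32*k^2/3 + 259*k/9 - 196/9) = k - 7/3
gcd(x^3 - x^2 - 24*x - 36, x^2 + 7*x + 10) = x + 2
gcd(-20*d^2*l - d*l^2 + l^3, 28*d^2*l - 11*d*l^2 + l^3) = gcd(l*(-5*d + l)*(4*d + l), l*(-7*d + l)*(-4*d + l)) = l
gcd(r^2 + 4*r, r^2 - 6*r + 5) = 1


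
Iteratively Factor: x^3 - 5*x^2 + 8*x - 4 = (x - 2)*(x^2 - 3*x + 2) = (x - 2)*(x - 1)*(x - 2)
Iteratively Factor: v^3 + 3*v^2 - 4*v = (v - 1)*(v^2 + 4*v) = (v - 1)*(v + 4)*(v)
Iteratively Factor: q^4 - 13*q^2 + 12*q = (q)*(q^3 - 13*q + 12) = q*(q + 4)*(q^2 - 4*q + 3) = q*(q - 3)*(q + 4)*(q - 1)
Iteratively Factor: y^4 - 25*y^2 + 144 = (y - 3)*(y^3 + 3*y^2 - 16*y - 48) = (y - 3)*(y + 4)*(y^2 - y - 12) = (y - 4)*(y - 3)*(y + 4)*(y + 3)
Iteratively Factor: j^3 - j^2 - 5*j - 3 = (j - 3)*(j^2 + 2*j + 1) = (j - 3)*(j + 1)*(j + 1)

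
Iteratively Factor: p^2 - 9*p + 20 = (p - 4)*(p - 5)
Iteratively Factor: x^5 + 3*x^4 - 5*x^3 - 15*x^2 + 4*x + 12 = (x - 2)*(x^4 + 5*x^3 + 5*x^2 - 5*x - 6) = (x - 2)*(x + 2)*(x^3 + 3*x^2 - x - 3) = (x - 2)*(x + 1)*(x + 2)*(x^2 + 2*x - 3) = (x - 2)*(x + 1)*(x + 2)*(x + 3)*(x - 1)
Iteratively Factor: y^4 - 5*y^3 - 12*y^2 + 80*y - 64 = (y - 4)*(y^3 - y^2 - 16*y + 16) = (y - 4)*(y + 4)*(y^2 - 5*y + 4) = (y - 4)^2*(y + 4)*(y - 1)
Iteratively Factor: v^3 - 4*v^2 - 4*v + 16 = (v - 4)*(v^2 - 4) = (v - 4)*(v + 2)*(v - 2)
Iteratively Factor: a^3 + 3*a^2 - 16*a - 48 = (a + 4)*(a^2 - a - 12) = (a - 4)*(a + 4)*(a + 3)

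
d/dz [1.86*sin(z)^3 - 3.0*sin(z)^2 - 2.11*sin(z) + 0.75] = (5.58*sin(z)^2 - 6.0*sin(z) - 2.11)*cos(z)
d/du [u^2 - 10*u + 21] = 2*u - 10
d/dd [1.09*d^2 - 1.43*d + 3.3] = 2.18*d - 1.43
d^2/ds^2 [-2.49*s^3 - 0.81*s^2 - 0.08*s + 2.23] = -14.94*s - 1.62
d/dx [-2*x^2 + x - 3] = 1 - 4*x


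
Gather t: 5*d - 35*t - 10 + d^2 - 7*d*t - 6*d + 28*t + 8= d^2 - d + t*(-7*d - 7) - 2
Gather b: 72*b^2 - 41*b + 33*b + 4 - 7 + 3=72*b^2 - 8*b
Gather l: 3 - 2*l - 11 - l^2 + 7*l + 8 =-l^2 + 5*l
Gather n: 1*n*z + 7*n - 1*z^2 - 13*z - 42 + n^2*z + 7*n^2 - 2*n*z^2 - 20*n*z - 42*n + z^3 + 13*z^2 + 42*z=n^2*(z + 7) + n*(-2*z^2 - 19*z - 35) + z^3 + 12*z^2 + 29*z - 42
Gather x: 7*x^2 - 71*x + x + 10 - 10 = 7*x^2 - 70*x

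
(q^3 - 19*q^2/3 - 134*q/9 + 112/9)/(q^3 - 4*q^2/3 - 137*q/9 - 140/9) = (3*q^2 - 26*q + 16)/(3*q^2 - 11*q - 20)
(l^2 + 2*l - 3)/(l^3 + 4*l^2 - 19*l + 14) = (l + 3)/(l^2 + 5*l - 14)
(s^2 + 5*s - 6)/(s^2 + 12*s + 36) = (s - 1)/(s + 6)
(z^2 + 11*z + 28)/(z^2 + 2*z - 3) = (z^2 + 11*z + 28)/(z^2 + 2*z - 3)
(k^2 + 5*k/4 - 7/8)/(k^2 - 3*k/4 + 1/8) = (4*k + 7)/(4*k - 1)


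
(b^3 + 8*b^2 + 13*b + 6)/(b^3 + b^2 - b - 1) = (b + 6)/(b - 1)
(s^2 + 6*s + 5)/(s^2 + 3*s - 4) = (s^2 + 6*s + 5)/(s^2 + 3*s - 4)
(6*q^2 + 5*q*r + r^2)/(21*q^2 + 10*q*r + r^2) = (2*q + r)/(7*q + r)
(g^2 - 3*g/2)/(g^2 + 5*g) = (g - 3/2)/(g + 5)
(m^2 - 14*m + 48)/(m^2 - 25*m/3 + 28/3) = 3*(m^2 - 14*m + 48)/(3*m^2 - 25*m + 28)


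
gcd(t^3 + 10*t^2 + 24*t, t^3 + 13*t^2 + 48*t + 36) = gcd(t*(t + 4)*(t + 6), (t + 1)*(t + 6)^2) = t + 6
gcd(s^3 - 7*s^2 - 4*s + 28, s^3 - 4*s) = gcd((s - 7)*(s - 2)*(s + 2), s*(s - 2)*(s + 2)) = s^2 - 4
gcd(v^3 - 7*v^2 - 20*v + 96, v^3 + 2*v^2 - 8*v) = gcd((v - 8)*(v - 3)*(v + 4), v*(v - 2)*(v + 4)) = v + 4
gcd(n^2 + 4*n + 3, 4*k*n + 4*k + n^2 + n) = n + 1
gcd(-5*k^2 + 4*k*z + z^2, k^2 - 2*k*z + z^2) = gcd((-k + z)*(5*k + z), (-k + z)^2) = -k + z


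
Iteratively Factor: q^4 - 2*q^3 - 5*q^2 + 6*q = (q - 1)*(q^3 - q^2 - 6*q) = q*(q - 1)*(q^2 - q - 6) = q*(q - 3)*(q - 1)*(q + 2)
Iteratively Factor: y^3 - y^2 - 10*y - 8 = (y + 2)*(y^2 - 3*y - 4) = (y + 1)*(y + 2)*(y - 4)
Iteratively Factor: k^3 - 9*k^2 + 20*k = (k - 4)*(k^2 - 5*k) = k*(k - 4)*(k - 5)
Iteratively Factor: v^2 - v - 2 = (v - 2)*(v + 1)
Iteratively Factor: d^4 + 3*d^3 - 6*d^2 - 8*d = (d + 4)*(d^3 - d^2 - 2*d) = (d + 1)*(d + 4)*(d^2 - 2*d) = d*(d + 1)*(d + 4)*(d - 2)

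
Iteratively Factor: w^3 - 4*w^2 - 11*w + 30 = (w + 3)*(w^2 - 7*w + 10) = (w - 2)*(w + 3)*(w - 5)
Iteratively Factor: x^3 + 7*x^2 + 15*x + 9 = (x + 3)*(x^2 + 4*x + 3) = (x + 1)*(x + 3)*(x + 3)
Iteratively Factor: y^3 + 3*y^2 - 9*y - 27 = (y + 3)*(y^2 - 9) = (y + 3)^2*(y - 3)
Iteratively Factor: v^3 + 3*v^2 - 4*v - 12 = (v + 3)*(v^2 - 4) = (v - 2)*(v + 3)*(v + 2)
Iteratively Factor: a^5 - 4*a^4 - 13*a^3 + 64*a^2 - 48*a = (a + 4)*(a^4 - 8*a^3 + 19*a^2 - 12*a) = (a - 3)*(a + 4)*(a^3 - 5*a^2 + 4*a) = (a - 4)*(a - 3)*(a + 4)*(a^2 - a) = (a - 4)*(a - 3)*(a - 1)*(a + 4)*(a)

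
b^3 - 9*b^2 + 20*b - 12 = (b - 6)*(b - 2)*(b - 1)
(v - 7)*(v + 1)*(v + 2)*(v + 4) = v^4 - 35*v^2 - 90*v - 56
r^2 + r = r*(r + 1)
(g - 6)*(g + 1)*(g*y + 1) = g^3*y - 5*g^2*y + g^2 - 6*g*y - 5*g - 6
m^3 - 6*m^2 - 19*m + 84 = (m - 7)*(m - 3)*(m + 4)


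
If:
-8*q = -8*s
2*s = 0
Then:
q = 0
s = 0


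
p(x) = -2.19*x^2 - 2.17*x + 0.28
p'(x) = -4.38*x - 2.17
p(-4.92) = -42.06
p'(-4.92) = 19.38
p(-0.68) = 0.74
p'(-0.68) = 0.81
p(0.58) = -1.72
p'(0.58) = -4.71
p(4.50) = -53.83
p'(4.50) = -21.88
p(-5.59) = -56.02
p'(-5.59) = 22.31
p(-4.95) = -42.64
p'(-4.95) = 19.51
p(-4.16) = -28.59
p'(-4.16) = 16.05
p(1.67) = -9.45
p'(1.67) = -9.48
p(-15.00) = -459.92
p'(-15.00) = 63.53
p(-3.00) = -12.92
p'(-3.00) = 10.97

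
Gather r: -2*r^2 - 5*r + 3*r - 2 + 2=-2*r^2 - 2*r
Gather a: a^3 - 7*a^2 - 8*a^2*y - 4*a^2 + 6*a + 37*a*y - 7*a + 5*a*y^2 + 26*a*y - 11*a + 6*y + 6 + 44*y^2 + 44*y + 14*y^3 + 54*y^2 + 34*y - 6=a^3 + a^2*(-8*y - 11) + a*(5*y^2 + 63*y - 12) + 14*y^3 + 98*y^2 + 84*y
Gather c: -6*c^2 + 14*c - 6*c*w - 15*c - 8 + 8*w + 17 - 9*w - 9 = -6*c^2 + c*(-6*w - 1) - w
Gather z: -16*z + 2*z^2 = 2*z^2 - 16*z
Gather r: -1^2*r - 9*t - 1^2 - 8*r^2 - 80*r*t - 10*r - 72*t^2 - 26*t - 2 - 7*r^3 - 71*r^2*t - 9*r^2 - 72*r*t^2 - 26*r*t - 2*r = -7*r^3 + r^2*(-71*t - 17) + r*(-72*t^2 - 106*t - 13) - 72*t^2 - 35*t - 3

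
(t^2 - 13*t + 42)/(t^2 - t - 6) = (-t^2 + 13*t - 42)/(-t^2 + t + 6)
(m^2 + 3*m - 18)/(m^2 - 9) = (m + 6)/(m + 3)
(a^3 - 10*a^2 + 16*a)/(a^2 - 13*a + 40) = a*(a - 2)/(a - 5)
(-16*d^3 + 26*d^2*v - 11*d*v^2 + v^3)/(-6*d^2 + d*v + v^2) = (8*d^2 - 9*d*v + v^2)/(3*d + v)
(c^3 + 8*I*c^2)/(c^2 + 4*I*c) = c*(c + 8*I)/(c + 4*I)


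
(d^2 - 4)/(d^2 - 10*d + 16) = (d + 2)/(d - 8)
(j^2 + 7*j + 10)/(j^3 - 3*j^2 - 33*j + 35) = (j + 2)/(j^2 - 8*j + 7)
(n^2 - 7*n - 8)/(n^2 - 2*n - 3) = (n - 8)/(n - 3)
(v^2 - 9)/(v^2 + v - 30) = (v^2 - 9)/(v^2 + v - 30)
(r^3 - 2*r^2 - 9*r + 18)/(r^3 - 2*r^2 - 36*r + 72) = (r^2 - 9)/(r^2 - 36)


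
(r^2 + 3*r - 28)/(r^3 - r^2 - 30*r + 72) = (r + 7)/(r^2 + 3*r - 18)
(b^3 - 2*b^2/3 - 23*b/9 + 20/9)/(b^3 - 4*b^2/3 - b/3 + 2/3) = (3*b^2 + b - 20/3)/(3*b^2 - b - 2)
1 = 1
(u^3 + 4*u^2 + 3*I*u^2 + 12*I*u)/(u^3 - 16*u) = (u + 3*I)/(u - 4)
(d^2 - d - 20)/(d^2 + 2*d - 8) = (d - 5)/(d - 2)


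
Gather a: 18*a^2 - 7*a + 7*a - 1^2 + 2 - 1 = 18*a^2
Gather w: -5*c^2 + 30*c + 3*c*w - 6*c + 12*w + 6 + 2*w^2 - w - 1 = -5*c^2 + 24*c + 2*w^2 + w*(3*c + 11) + 5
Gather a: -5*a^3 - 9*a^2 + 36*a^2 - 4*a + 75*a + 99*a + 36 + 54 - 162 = -5*a^3 + 27*a^2 + 170*a - 72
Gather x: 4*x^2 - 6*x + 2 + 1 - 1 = 4*x^2 - 6*x + 2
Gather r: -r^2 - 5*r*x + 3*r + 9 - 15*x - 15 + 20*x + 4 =-r^2 + r*(3 - 5*x) + 5*x - 2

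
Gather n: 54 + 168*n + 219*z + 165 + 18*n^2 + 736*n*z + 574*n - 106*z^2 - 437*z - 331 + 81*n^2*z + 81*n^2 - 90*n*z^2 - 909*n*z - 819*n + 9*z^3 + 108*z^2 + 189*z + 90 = n^2*(81*z + 99) + n*(-90*z^2 - 173*z - 77) + 9*z^3 + 2*z^2 - 29*z - 22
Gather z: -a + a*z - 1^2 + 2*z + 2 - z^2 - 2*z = a*z - a - z^2 + 1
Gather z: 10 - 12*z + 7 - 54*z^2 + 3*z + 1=-54*z^2 - 9*z + 18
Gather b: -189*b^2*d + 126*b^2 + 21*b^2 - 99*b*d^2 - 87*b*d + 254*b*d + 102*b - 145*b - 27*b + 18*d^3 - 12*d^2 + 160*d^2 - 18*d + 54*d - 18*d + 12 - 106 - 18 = b^2*(147 - 189*d) + b*(-99*d^2 + 167*d - 70) + 18*d^3 + 148*d^2 + 18*d - 112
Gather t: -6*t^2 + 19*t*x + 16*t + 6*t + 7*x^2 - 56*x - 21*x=-6*t^2 + t*(19*x + 22) + 7*x^2 - 77*x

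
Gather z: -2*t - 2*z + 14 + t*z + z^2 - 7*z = -2*t + z^2 + z*(t - 9) + 14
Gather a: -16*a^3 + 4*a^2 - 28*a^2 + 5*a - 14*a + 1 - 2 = -16*a^3 - 24*a^2 - 9*a - 1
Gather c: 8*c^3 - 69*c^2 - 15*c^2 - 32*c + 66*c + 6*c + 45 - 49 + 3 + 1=8*c^3 - 84*c^2 + 40*c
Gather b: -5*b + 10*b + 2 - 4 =5*b - 2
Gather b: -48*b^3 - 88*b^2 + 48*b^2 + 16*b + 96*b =-48*b^3 - 40*b^2 + 112*b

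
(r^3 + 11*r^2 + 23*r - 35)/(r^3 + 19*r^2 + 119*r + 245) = (r - 1)/(r + 7)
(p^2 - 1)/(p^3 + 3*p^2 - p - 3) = 1/(p + 3)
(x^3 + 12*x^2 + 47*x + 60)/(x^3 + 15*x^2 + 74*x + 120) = (x + 3)/(x + 6)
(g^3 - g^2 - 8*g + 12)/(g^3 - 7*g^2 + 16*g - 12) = (g + 3)/(g - 3)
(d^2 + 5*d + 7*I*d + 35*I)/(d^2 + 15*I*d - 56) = (d + 5)/(d + 8*I)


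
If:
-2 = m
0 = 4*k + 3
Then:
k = -3/4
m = -2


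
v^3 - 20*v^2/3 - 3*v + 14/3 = (v - 7)*(v - 2/3)*(v + 1)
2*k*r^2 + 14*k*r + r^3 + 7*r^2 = r*(2*k + r)*(r + 7)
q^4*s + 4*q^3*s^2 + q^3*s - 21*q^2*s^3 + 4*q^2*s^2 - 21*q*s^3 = q*(q - 3*s)*(q + 7*s)*(q*s + s)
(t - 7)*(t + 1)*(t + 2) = t^3 - 4*t^2 - 19*t - 14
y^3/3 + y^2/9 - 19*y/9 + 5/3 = (y/3 + 1)*(y - 5/3)*(y - 1)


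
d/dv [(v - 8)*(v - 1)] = 2*v - 9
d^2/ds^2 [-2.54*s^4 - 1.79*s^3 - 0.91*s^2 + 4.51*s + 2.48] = -30.48*s^2 - 10.74*s - 1.82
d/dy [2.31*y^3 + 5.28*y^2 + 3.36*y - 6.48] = 6.93*y^2 + 10.56*y + 3.36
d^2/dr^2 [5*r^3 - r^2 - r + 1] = 30*r - 2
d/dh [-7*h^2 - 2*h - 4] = -14*h - 2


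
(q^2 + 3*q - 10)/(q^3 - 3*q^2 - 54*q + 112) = (q + 5)/(q^2 - q - 56)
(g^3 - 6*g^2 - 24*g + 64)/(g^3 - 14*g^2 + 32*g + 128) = (g^2 + 2*g - 8)/(g^2 - 6*g - 16)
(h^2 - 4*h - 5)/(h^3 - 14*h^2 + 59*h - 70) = (h + 1)/(h^2 - 9*h + 14)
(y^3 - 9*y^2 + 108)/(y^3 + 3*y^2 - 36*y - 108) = (y - 6)/(y + 6)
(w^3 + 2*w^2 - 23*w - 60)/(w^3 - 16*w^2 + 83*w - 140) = (w^2 + 7*w + 12)/(w^2 - 11*w + 28)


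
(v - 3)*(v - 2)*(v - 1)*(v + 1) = v^4 - 5*v^3 + 5*v^2 + 5*v - 6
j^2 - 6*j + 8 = (j - 4)*(j - 2)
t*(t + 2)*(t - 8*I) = t^3 + 2*t^2 - 8*I*t^2 - 16*I*t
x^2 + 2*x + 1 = (x + 1)^2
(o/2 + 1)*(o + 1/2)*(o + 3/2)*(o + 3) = o^4/2 + 7*o^3/2 + 67*o^2/8 + 63*o/8 + 9/4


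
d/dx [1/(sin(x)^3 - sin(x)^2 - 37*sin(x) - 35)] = (-3*sin(x)^2 + 2*sin(x) + 37)*cos(x)/(-sin(x)^3 + sin(x)^2 + 37*sin(x) + 35)^2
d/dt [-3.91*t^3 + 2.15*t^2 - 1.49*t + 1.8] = -11.73*t^2 + 4.3*t - 1.49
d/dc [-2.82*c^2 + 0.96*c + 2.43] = 0.96 - 5.64*c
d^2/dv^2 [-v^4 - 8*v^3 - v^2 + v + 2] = -12*v^2 - 48*v - 2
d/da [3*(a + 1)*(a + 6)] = 6*a + 21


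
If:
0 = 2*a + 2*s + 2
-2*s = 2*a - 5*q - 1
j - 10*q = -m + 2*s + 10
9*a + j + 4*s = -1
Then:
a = -s - 1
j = 5*s + 8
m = -3*s - 4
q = -3/5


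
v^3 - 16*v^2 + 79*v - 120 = (v - 8)*(v - 5)*(v - 3)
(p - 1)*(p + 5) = p^2 + 4*p - 5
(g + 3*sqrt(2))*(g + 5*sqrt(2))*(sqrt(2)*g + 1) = sqrt(2)*g^3 + 17*g^2 + 38*sqrt(2)*g + 30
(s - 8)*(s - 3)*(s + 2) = s^3 - 9*s^2 + 2*s + 48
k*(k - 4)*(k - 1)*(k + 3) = k^4 - 2*k^3 - 11*k^2 + 12*k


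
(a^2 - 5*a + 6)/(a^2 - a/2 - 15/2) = 2*(a - 2)/(2*a + 5)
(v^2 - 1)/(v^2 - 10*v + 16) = (v^2 - 1)/(v^2 - 10*v + 16)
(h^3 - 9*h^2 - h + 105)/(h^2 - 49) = (h^2 - 2*h - 15)/(h + 7)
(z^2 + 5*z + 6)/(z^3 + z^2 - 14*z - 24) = 1/(z - 4)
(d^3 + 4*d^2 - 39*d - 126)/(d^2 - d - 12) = (d^2 + d - 42)/(d - 4)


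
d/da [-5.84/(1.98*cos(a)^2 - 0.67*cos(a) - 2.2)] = (3.9128 - 23.1264*cos(a))*sin(a)/(-1.98*cos(a)^2 + 0.67*cos(a) + 2.2)^2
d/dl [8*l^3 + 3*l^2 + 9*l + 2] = 24*l^2 + 6*l + 9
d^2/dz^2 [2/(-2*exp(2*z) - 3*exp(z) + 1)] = 2*(-2*(4*exp(z) + 3)^2*exp(z) + (8*exp(z) + 3)*(2*exp(2*z) + 3*exp(z) - 1))*exp(z)/(2*exp(2*z) + 3*exp(z) - 1)^3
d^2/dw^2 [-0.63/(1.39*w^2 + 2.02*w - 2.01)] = (2.434446*w^2 + 3.537828*w - 0.63*(2.78*w + 2.02)*(5.56*w + 4.04) - 3.520314)/(1.39*w^2 + 2.02*w - 2.01)^3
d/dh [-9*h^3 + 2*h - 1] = 2 - 27*h^2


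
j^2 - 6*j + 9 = (j - 3)^2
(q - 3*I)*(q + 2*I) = q^2 - I*q + 6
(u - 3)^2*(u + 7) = u^3 + u^2 - 33*u + 63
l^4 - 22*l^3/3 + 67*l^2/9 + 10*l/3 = l*(l - 6)*(l - 5/3)*(l + 1/3)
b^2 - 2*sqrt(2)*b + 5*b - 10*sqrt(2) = (b + 5)*(b - 2*sqrt(2))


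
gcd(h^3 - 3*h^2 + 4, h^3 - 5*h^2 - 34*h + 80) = h - 2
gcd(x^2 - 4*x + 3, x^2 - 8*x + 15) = x - 3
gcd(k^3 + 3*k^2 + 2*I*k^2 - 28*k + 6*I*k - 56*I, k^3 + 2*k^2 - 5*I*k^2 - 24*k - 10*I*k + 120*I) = k - 4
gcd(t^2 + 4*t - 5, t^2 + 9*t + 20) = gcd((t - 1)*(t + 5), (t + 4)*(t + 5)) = t + 5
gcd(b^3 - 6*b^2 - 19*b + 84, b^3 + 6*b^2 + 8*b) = b + 4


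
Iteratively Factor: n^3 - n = (n - 1)*(n^2 + n) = (n - 1)*(n + 1)*(n)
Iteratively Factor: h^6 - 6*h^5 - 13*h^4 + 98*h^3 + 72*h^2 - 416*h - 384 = (h - 4)*(h^5 - 2*h^4 - 21*h^3 + 14*h^2 + 128*h + 96) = (h - 4)^2*(h^4 + 2*h^3 - 13*h^2 - 38*h - 24) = (h - 4)^2*(h + 1)*(h^3 + h^2 - 14*h - 24) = (h - 4)^3*(h + 1)*(h^2 + 5*h + 6) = (h - 4)^3*(h + 1)*(h + 2)*(h + 3)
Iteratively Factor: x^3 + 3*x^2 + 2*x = (x + 1)*(x^2 + 2*x) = (x + 1)*(x + 2)*(x)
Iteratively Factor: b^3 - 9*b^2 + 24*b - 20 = (b - 5)*(b^2 - 4*b + 4) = (b - 5)*(b - 2)*(b - 2)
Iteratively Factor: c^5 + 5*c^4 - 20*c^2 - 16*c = (c + 4)*(c^4 + c^3 - 4*c^2 - 4*c) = c*(c + 4)*(c^3 + c^2 - 4*c - 4) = c*(c + 2)*(c + 4)*(c^2 - c - 2) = c*(c + 1)*(c + 2)*(c + 4)*(c - 2)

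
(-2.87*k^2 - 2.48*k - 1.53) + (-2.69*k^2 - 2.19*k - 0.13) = -5.56*k^2 - 4.67*k - 1.66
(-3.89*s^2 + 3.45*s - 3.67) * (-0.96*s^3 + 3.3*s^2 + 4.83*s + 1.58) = 3.7344*s^5 - 16.149*s^4 - 3.8805*s^3 - 1.5937*s^2 - 12.2751*s - 5.7986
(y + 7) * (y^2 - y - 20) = y^3 + 6*y^2 - 27*y - 140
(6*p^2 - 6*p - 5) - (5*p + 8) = 6*p^2 - 11*p - 13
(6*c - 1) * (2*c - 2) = 12*c^2 - 14*c + 2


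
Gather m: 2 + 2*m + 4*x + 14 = 2*m + 4*x + 16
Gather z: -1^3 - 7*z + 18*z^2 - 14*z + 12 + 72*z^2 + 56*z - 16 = 90*z^2 + 35*z - 5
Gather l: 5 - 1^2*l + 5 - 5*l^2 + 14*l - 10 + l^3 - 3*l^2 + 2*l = l^3 - 8*l^2 + 15*l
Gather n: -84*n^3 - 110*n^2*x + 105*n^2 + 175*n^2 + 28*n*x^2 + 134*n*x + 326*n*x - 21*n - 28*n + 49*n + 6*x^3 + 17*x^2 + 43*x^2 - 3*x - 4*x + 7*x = -84*n^3 + n^2*(280 - 110*x) + n*(28*x^2 + 460*x) + 6*x^3 + 60*x^2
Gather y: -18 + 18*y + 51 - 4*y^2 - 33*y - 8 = -4*y^2 - 15*y + 25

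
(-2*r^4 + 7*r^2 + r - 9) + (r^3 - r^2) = -2*r^4 + r^3 + 6*r^2 + r - 9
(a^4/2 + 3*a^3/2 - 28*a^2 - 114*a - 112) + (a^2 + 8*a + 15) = a^4/2 + 3*a^3/2 - 27*a^2 - 106*a - 97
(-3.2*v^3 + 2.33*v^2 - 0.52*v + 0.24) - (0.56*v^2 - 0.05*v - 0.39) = -3.2*v^3 + 1.77*v^2 - 0.47*v + 0.63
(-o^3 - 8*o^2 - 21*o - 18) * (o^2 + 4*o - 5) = -o^5 - 12*o^4 - 48*o^3 - 62*o^2 + 33*o + 90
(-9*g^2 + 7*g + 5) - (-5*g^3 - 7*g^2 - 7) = 5*g^3 - 2*g^2 + 7*g + 12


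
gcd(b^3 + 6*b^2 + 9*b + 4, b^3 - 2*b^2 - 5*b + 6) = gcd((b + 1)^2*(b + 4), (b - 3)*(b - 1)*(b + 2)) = 1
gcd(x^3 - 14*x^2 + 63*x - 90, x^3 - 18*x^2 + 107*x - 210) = x^2 - 11*x + 30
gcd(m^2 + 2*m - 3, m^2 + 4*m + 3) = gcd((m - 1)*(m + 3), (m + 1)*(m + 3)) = m + 3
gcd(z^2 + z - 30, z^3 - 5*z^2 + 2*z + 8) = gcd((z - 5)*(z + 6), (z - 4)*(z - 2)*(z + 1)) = 1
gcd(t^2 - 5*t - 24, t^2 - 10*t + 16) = t - 8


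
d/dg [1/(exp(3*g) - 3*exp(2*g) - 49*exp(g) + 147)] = (-3*exp(2*g) + 6*exp(g) + 49)*exp(g)/(exp(3*g) - 3*exp(2*g) - 49*exp(g) + 147)^2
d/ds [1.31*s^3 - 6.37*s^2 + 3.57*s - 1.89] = 3.93*s^2 - 12.74*s + 3.57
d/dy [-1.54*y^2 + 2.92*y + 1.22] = 2.92 - 3.08*y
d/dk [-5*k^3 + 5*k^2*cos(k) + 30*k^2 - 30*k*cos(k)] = -5*k^2*sin(k) - 15*k^2 + 30*k*sin(k) + 10*k*cos(k) + 60*k - 30*cos(k)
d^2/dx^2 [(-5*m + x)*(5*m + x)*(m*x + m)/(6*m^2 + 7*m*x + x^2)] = m^2*(2100*m^4 + 1116*m^3*x - 2078*m^3 + 252*m^2*x^2 - 1050*m^2*x + 36*m*x^3 - 186*m*x^2 - 14*x^3)/(216*m^6 + 756*m^5*x + 990*m^4*x^2 + 595*m^3*x^3 + 165*m^2*x^4 + 21*m*x^5 + x^6)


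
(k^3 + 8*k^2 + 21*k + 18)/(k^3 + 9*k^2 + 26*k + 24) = (k + 3)/(k + 4)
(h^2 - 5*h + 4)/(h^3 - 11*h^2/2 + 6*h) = 2*(h - 1)/(h*(2*h - 3))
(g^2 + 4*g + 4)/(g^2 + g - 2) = (g + 2)/(g - 1)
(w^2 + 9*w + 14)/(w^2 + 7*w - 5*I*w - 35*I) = (w + 2)/(w - 5*I)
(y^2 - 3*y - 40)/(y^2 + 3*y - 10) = (y - 8)/(y - 2)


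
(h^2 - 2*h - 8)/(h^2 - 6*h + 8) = (h + 2)/(h - 2)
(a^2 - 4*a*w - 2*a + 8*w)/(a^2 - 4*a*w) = (a - 2)/a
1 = 1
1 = 1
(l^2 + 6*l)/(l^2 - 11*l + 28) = l*(l + 6)/(l^2 - 11*l + 28)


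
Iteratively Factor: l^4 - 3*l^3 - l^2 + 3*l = (l + 1)*(l^3 - 4*l^2 + 3*l) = l*(l + 1)*(l^2 - 4*l + 3) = l*(l - 1)*(l + 1)*(l - 3)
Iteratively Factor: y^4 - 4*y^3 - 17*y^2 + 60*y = (y - 3)*(y^3 - y^2 - 20*y) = (y - 3)*(y + 4)*(y^2 - 5*y) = y*(y - 3)*(y + 4)*(y - 5)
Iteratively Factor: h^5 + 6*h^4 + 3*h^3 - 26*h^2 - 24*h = (h - 2)*(h^4 + 8*h^3 + 19*h^2 + 12*h) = (h - 2)*(h + 3)*(h^3 + 5*h^2 + 4*h) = (h - 2)*(h + 3)*(h + 4)*(h^2 + h) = (h - 2)*(h + 1)*(h + 3)*(h + 4)*(h)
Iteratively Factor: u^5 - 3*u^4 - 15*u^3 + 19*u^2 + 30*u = (u + 1)*(u^4 - 4*u^3 - 11*u^2 + 30*u) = u*(u + 1)*(u^3 - 4*u^2 - 11*u + 30) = u*(u - 2)*(u + 1)*(u^2 - 2*u - 15) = u*(u - 5)*(u - 2)*(u + 1)*(u + 3)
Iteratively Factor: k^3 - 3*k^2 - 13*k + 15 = (k + 3)*(k^2 - 6*k + 5) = (k - 5)*(k + 3)*(k - 1)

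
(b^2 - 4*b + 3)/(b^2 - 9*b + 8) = (b - 3)/(b - 8)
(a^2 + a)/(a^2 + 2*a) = (a + 1)/(a + 2)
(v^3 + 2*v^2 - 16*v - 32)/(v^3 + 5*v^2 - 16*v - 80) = (v + 2)/(v + 5)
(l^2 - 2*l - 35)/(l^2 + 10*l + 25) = (l - 7)/(l + 5)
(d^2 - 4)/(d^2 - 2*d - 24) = (4 - d^2)/(-d^2 + 2*d + 24)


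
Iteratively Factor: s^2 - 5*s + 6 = (s - 2)*(s - 3)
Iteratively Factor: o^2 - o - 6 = (o + 2)*(o - 3)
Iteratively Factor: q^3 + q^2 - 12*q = (q + 4)*(q^2 - 3*q) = (q - 3)*(q + 4)*(q)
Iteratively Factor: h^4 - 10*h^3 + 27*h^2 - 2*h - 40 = (h - 5)*(h^3 - 5*h^2 + 2*h + 8) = (h - 5)*(h - 4)*(h^2 - h - 2) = (h - 5)*(h - 4)*(h - 2)*(h + 1)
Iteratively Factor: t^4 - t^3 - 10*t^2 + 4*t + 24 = (t + 2)*(t^3 - 3*t^2 - 4*t + 12) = (t + 2)^2*(t^2 - 5*t + 6) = (t - 3)*(t + 2)^2*(t - 2)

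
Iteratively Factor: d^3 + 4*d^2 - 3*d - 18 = (d + 3)*(d^2 + d - 6) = (d + 3)^2*(d - 2)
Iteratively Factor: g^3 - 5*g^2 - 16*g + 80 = (g - 4)*(g^2 - g - 20) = (g - 4)*(g + 4)*(g - 5)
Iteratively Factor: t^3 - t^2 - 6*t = (t)*(t^2 - t - 6) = t*(t - 3)*(t + 2)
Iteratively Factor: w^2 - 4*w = (w)*(w - 4)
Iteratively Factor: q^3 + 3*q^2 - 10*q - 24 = (q + 4)*(q^2 - q - 6) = (q - 3)*(q + 4)*(q + 2)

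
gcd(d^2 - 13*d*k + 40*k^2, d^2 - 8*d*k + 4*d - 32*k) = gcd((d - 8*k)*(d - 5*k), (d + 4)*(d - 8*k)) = d - 8*k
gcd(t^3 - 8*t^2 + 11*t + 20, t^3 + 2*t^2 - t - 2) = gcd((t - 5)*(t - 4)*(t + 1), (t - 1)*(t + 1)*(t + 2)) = t + 1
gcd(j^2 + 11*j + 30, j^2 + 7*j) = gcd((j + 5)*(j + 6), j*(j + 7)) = 1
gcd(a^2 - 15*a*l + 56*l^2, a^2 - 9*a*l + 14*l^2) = a - 7*l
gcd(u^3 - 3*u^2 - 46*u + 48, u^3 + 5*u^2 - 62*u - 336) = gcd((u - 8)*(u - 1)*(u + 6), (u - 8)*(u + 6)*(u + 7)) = u^2 - 2*u - 48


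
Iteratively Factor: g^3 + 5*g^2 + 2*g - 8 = (g + 4)*(g^2 + g - 2) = (g + 2)*(g + 4)*(g - 1)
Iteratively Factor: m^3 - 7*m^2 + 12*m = (m - 4)*(m^2 - 3*m) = (m - 4)*(m - 3)*(m)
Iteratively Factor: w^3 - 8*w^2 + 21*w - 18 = (w - 2)*(w^2 - 6*w + 9) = (w - 3)*(w - 2)*(w - 3)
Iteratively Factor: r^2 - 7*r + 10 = (r - 5)*(r - 2)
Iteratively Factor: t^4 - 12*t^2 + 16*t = (t + 4)*(t^3 - 4*t^2 + 4*t) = t*(t + 4)*(t^2 - 4*t + 4) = t*(t - 2)*(t + 4)*(t - 2)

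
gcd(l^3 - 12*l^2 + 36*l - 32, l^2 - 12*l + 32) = l - 8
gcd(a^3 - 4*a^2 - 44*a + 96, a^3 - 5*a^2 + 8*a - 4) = a - 2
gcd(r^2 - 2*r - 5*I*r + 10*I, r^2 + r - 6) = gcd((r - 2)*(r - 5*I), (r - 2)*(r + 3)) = r - 2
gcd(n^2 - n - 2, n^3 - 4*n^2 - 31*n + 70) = n - 2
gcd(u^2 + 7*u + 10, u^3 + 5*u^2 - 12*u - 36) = u + 2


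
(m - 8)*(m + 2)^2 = m^3 - 4*m^2 - 28*m - 32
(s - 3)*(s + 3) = s^2 - 9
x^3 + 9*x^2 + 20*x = x*(x + 4)*(x + 5)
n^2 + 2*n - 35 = (n - 5)*(n + 7)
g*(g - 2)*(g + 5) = g^3 + 3*g^2 - 10*g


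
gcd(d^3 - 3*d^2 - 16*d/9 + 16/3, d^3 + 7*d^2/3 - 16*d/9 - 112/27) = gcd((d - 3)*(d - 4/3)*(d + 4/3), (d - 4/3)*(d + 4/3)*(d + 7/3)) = d^2 - 16/9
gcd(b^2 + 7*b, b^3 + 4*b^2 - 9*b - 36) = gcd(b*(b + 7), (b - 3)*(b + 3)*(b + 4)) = 1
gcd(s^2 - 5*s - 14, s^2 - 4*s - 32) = 1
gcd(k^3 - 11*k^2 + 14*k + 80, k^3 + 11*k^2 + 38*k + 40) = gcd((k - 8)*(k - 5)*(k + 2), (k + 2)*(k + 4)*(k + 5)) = k + 2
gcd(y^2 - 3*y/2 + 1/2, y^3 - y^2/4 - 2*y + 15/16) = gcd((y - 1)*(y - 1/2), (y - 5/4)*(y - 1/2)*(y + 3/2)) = y - 1/2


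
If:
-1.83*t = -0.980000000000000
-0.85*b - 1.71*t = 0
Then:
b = -1.08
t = 0.54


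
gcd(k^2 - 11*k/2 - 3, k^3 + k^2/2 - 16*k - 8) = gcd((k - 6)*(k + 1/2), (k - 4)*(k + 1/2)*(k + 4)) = k + 1/2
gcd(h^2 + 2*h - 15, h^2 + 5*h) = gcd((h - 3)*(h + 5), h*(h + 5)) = h + 5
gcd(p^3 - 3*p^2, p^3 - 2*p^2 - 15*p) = p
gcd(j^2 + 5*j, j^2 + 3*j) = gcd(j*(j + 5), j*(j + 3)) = j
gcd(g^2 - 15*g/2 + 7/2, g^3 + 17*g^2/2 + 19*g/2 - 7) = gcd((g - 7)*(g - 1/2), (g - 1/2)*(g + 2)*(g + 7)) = g - 1/2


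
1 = 1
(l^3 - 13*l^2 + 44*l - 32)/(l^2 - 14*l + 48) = (l^2 - 5*l + 4)/(l - 6)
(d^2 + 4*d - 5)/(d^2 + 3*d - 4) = (d + 5)/(d + 4)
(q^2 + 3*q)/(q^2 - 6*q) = (q + 3)/(q - 6)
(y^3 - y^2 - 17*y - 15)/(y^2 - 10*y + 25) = (y^2 + 4*y + 3)/(y - 5)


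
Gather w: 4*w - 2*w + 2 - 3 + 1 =2*w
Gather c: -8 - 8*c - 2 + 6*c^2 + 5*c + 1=6*c^2 - 3*c - 9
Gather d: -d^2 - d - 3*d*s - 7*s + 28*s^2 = -d^2 + d*(-3*s - 1) + 28*s^2 - 7*s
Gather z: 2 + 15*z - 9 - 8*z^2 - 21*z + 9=-8*z^2 - 6*z + 2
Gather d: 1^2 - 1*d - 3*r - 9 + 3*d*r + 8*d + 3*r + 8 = d*(3*r + 7)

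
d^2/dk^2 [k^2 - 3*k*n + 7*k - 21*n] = 2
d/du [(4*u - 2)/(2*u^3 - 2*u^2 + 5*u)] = 2*(-8*u^3 + 10*u^2 - 4*u + 5)/(u^2*(4*u^4 - 8*u^3 + 24*u^2 - 20*u + 25))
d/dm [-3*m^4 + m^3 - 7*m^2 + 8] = m*(-12*m^2 + 3*m - 14)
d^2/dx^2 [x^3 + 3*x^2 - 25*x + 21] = 6*x + 6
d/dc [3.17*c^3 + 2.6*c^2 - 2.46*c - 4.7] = 9.51*c^2 + 5.2*c - 2.46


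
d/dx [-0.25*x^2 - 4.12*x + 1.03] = -0.5*x - 4.12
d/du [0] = 0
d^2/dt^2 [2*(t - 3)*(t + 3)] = 4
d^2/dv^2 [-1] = 0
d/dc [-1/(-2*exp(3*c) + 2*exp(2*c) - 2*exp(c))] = (-3*exp(2*c) + 2*exp(c) - 1)*exp(-c)/(2*(exp(2*c) - exp(c) + 1)^2)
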